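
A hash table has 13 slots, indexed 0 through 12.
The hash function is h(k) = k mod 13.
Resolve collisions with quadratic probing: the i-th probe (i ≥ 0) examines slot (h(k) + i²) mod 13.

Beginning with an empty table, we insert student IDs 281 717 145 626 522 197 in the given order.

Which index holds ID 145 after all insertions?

3

Insert 281: h=8, slot 8 empty → index 8.
Insert 717: h=2, slot 2 empty → index 2.
Insert 145: h=2, slot 2 occupied → index 3.
Insert 626: h=2, slots 2,3 occupied → index 6.
Insert 522: h=2, slots 2,3,6 occupied → index 11.
Insert 197: h=2, slots 2,3,6,11 occupied → index 5.
Table: [—, —, 717, 145, —, 197, 626, —, 281, —, —, 522, —]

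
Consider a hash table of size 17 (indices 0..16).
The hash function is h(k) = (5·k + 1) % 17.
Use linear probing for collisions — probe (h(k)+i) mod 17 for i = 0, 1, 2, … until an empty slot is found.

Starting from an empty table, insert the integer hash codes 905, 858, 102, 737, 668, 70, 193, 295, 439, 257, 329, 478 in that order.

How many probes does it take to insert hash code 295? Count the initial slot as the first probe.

3

Insert 905: h=4, slot 4 empty → index 4.
Insert 858: h=7, slot 7 empty → index 7.
Insert 102: h=1, slot 1 empty → index 1.
Insert 737: h=14, slot 14 empty → index 14.
Insert 668: h=9, slot 9 empty → index 9.
Insert 70: h=11, slot 11 empty → index 11.
Insert 193: h=14, slot 14 occupied → index 15.
Insert 295: h=14, slots 14,15 occupied → index 16.
Insert 439: h=3, slot 3 empty → index 3.
Insert 257: h=11, slot 11 occupied → index 12.
Insert 329: h=14, slots 14,15,16 occupied → index 0.
Insert 478: h=11, slots 11,12 occupied → index 13.
Table: [329, 102, ., 439, 905, ., ., 858, ., 668, ., 70, 257, 478, 737, 193, 295]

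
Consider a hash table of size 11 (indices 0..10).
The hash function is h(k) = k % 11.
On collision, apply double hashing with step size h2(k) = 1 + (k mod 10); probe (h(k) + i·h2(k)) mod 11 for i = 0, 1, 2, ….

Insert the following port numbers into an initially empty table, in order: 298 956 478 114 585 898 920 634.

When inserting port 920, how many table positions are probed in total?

298 hashes to 1; slot 1 is free => place at 1.
956 hashes to 10; slot 10 is free => place at 10.
478 hashes to 5; slot 5 is free => place at 5.
114 hashes to 4; slot 4 is free => place at 4.
585 hashes to 2; slot 2 is free => place at 2.
898 hashes to 7; slot 7 is free => place at 7.
920 hashes to 7, h2=1; 7 taken => place at 8.
634 hashes to 7, h2=5; 7,1 taken => place at 6.
Table: [—, 298, 585, —, 114, 478, 634, 898, 920, —, 956]

2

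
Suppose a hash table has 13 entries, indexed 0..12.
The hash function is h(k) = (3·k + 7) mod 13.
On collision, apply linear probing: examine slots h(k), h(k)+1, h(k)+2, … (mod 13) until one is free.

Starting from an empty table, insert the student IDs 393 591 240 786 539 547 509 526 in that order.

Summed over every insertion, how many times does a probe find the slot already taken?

393: h=3 -> slot 3
591: h=12 -> slot 12
240: h=12, probe 12,0 -> slot 0
786: h=12, probe 12,0,1 -> slot 1
539: h=12, probe 12,0,1,2 -> slot 2
547: h=10 -> slot 10
509: h=0, probe 0,1,2,3,4 -> slot 4
526: h=12, probe 12,0,1,2,3,4,5 -> slot 5
Table: [240, 786, 539, 393, 509, 526, ., ., ., ., 547, ., 591]

16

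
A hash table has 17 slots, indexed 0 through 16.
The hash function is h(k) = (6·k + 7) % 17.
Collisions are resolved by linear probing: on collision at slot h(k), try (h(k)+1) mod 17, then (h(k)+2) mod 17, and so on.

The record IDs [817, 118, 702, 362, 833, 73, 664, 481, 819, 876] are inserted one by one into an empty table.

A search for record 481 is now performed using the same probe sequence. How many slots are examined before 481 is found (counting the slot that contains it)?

4

Insert 817: h=13, slot 13 empty → index 13.
Insert 118: h=1, slot 1 empty → index 1.
Insert 702: h=3, slot 3 empty → index 3.
Insert 362: h=3, slot 3 occupied → index 4.
Insert 833: h=7, slot 7 empty → index 7.
Insert 73: h=3, slots 3,4 occupied → index 5.
Insert 664: h=13, slot 13 occupied → index 14.
Insert 481: h=3, slots 3,4,5 occupied → index 6.
Insert 819: h=8, slot 8 empty → index 8.
Insert 876: h=10, slot 10 empty → index 10.
Table: [—, 118, —, 702, 362, 73, 481, 833, 819, —, 876, —, —, 817, 664, —, —]
Lookup 481: h=3, probe 3,4,5,6 → found at 6.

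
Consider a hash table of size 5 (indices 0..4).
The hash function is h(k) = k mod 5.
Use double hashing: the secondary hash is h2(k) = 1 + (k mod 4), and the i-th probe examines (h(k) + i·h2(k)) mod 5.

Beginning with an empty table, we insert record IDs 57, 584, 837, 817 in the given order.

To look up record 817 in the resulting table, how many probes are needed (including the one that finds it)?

4

57 hashes to 2; slot 2 is free -> place at 2.
584 hashes to 4; slot 4 is free -> place at 4.
837 hashes to 2, h2=2; 2,4 taken -> place at 1.
817 hashes to 2, h2=2; 2,4,1 taken -> place at 3.
Table: [_, 837, 57, 817, 584]
Lookup 817: h=2, h2=2, probe 2,4,1,3 → found at 3.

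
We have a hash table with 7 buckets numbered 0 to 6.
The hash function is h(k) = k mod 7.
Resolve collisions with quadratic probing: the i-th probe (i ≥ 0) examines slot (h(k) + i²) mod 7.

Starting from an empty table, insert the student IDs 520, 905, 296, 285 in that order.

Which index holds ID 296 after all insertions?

6

520: h=2 => slot 2
905: h=2, probe 2,3 => slot 3
296: h=2, probe 2,3,6 => slot 6
285: h=5 => slot 5
Table: [∅, ∅, 520, 905, ∅, 285, 296]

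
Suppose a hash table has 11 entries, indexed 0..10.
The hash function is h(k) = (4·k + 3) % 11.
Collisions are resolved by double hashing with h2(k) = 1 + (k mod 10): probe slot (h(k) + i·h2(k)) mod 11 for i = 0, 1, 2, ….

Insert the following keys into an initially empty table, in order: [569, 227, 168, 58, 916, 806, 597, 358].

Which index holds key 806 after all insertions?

569 hashes to 2; slot 2 is free -> place at 2.
227 hashes to 9; slot 9 is free -> place at 9.
168 hashes to 4; slot 4 is free -> place at 4.
58 hashes to 4, h2=9; 4,2 taken -> place at 0.
916 hashes to 4, h2=7; 4,0 taken -> place at 7.
806 hashes to 4, h2=7; 4,0,7 taken -> place at 3.
597 hashes to 4, h2=8; 4 taken -> place at 1.
358 hashes to 5; slot 5 is free -> place at 5.
Table: [58, 597, 569, 806, 168, 358, ∅, 916, ∅, 227, ∅]

3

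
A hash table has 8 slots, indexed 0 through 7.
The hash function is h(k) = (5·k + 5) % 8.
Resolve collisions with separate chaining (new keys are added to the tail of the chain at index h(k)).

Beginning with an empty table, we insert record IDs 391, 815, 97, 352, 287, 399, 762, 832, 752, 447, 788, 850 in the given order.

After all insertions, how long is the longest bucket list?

5

Insert 391: h=0, bucket 0 empty → new chain.
Insert 815: h=0, bucket 0 nonempty → append to chain.
Insert 97: h=2, bucket 2 empty → new chain.
Insert 352: h=5, bucket 5 empty → new chain.
Insert 287: h=0, bucket 0 nonempty → append to chain.
Insert 399: h=0, bucket 0 nonempty → append to chain.
Insert 762: h=7, bucket 7 empty → new chain.
Insert 832: h=5, bucket 5 nonempty → append to chain.
Insert 752: h=5, bucket 5 nonempty → append to chain.
Insert 447: h=0, bucket 0 nonempty → append to chain.
Insert 788: h=1, bucket 1 empty → new chain.
Insert 850: h=7, bucket 7 nonempty → append to chain.
Final buckets:
0: 391 -> 815 -> 287 -> 399 -> 447
1: 788
2: 97
3: ∅
4: ∅
5: 352 -> 832 -> 752
6: ∅
7: 762 -> 850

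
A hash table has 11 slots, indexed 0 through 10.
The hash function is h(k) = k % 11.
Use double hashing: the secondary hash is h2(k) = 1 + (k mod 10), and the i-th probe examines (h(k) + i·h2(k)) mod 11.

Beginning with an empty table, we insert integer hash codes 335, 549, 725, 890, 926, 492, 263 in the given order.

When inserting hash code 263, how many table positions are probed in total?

335: h=5 -> slot 5
549: h=10 -> slot 10
725: h=10, h2=6, probe 10,5,0 -> slot 0
890: h=10, h2=1, probe 10,0,1 -> slot 1
926: h=2 -> slot 2
492: h=8 -> slot 8
263: h=10, h2=4, probe 10,3 -> slot 3
Table: [725, 890, 926, 263, -, 335, -, -, 492, -, 549]

2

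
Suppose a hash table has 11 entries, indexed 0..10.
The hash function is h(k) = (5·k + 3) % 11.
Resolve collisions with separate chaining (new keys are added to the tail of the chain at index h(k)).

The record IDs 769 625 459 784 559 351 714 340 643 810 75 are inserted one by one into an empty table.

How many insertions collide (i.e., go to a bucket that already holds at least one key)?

769 -> bucket 9
625 -> bucket 4
459 -> bucket 10
784 -> bucket 7
559 -> bucket 4 (collision)
351 -> bucket 9 (collision)
714 -> bucket 9 (collision)
340 -> bucket 9 (collision)
643 -> bucket 6
810 -> bucket 5
75 -> bucket 4 (collision)
Final buckets:
0: _
1: _
2: _
3: _
4: 625 -> 559 -> 75
5: 810
6: 643
7: 784
8: _
9: 769 -> 351 -> 714 -> 340
10: 459

5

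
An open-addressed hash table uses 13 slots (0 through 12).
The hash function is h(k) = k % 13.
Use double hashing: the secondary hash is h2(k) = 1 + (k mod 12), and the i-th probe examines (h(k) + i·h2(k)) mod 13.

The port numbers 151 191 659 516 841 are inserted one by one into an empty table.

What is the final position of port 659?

Insert 151: h=8, slot 8 empty -> index 8.
Insert 191: h=9, slot 9 empty -> index 9.
Insert 659: h=9, h2=12, slots 9,8 occupied -> index 7.
Insert 516: h=9, h2=1, slot 9 occupied -> index 10.
Insert 841: h=9, h2=2, slot 9 occupied -> index 11.
Table: [., ., ., ., ., ., ., 659, 151, 191, 516, 841, .]

7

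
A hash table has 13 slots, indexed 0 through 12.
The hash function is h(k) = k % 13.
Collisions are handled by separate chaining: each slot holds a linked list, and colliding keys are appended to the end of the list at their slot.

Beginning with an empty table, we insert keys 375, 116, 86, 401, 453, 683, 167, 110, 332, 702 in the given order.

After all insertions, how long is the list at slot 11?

Insert 375: h=11, bucket 11 empty → new chain.
Insert 116: h=12, bucket 12 empty → new chain.
Insert 86: h=8, bucket 8 empty → new chain.
Insert 401: h=11, bucket 11 nonempty → append to chain.
Insert 453: h=11, bucket 11 nonempty → append to chain.
Insert 683: h=7, bucket 7 empty → new chain.
Insert 167: h=11, bucket 11 nonempty → append to chain.
Insert 110: h=6, bucket 6 empty → new chain.
Insert 332: h=7, bucket 7 nonempty → append to chain.
Insert 702: h=0, bucket 0 empty → new chain.
Final buckets:
0: 702
1: —
2: —
3: —
4: —
5: —
6: 110
7: 683 -> 332
8: 86
9: —
10: —
11: 375 -> 401 -> 453 -> 167
12: 116

4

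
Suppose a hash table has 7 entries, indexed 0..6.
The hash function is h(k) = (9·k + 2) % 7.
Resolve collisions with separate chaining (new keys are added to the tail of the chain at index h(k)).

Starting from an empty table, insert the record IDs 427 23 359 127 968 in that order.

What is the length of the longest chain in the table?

3

Insert 427: h=2, bucket 2 empty → new chain.
Insert 23: h=6, bucket 6 empty → new chain.
Insert 359: h=6, bucket 6 nonempty → append to chain.
Insert 127: h=4, bucket 4 empty → new chain.
Insert 968: h=6, bucket 6 nonempty → append to chain.
Final buckets:
0: ∅
1: ∅
2: 427
3: ∅
4: 127
5: ∅
6: 23 -> 359 -> 968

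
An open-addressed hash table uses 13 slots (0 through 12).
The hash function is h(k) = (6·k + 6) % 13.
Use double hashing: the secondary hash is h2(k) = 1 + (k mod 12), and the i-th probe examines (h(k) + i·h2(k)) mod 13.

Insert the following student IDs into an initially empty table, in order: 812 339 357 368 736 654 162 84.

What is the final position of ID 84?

5

812 hashes to 3; slot 3 is free → place at 3.
339 hashes to 12; slot 12 is free → place at 12.
357 hashes to 3, h2=10; 3 taken → place at 0.
368 hashes to 4; slot 4 is free → place at 4.
736 hashes to 2; slot 2 is free → place at 2.
654 hashes to 4, h2=7; 4 taken → place at 11.
162 hashes to 3, h2=7; 3 taken → place at 10.
84 hashes to 3, h2=1; 3,4 taken → place at 5.
Table: [357, —, 736, 812, 368, 84, —, —, —, —, 162, 654, 339]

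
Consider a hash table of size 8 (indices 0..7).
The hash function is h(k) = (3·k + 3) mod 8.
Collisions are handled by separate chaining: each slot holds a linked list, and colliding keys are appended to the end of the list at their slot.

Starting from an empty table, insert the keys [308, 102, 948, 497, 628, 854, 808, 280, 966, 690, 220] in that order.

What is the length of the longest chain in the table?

4

Insert 308: h=7, bucket 7 empty → new chain.
Insert 102: h=5, bucket 5 empty → new chain.
Insert 948: h=7, bucket 7 nonempty → append to chain.
Insert 497: h=6, bucket 6 empty → new chain.
Insert 628: h=7, bucket 7 nonempty → append to chain.
Insert 854: h=5, bucket 5 nonempty → append to chain.
Insert 808: h=3, bucket 3 empty → new chain.
Insert 280: h=3, bucket 3 nonempty → append to chain.
Insert 966: h=5, bucket 5 nonempty → append to chain.
Insert 690: h=1, bucket 1 empty → new chain.
Insert 220: h=7, bucket 7 nonempty → append to chain.
Final buckets:
0: —
1: 690
2: —
3: 808 -> 280
4: —
5: 102 -> 854 -> 966
6: 497
7: 308 -> 948 -> 628 -> 220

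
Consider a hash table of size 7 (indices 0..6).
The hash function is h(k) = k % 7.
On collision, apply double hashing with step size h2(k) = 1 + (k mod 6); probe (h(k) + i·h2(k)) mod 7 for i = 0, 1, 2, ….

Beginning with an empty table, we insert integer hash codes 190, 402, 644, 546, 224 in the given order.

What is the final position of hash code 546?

Insert 190: h=1, slot 1 empty -> index 1.
Insert 402: h=3, slot 3 empty -> index 3.
Insert 644: h=0, slot 0 empty -> index 0.
Insert 546: h=0, h2=1, slots 0,1 occupied -> index 2.
Insert 224: h=0, h2=3, slots 0,3 occupied -> index 6.
Table: [644, 190, 546, 402, ., ., 224]

2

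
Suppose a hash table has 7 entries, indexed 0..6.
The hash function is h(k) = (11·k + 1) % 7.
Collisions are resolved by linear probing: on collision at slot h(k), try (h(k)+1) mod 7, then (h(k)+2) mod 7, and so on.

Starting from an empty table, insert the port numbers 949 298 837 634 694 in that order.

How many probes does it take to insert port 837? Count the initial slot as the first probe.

Insert 949: h=3, slot 3 empty => index 3.
Insert 298: h=3, slot 3 occupied => index 4.
Insert 837: h=3, slots 3,4 occupied => index 5.
Insert 634: h=3, slots 3,4,5 occupied => index 6.
Insert 694: h=5, slots 5,6 occupied => index 0.
Table: [694, -, -, 949, 298, 837, 634]

3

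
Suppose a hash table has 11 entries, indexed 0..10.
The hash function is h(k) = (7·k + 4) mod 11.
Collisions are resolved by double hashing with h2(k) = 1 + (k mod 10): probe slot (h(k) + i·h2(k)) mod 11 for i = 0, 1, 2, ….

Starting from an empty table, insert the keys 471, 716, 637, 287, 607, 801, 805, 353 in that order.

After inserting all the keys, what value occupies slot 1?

471

Insert 471: h=1, slot 1 empty → index 1.
Insert 716: h=0, slot 0 empty → index 0.
Insert 637: h=8, slot 8 empty → index 8.
Insert 287: h=0, h2=8, slots 0,8 occupied → index 5.
Insert 607: h=7, slot 7 empty → index 7.
Insert 801: h=1, h2=2, slot 1 occupied → index 3.
Insert 805: h=7, h2=6, slot 7 occupied → index 2.
Insert 353: h=0, h2=4, slot 0 occupied → index 4.
Table: [716, 471, 805, 801, 353, 287, ., 607, 637, ., .]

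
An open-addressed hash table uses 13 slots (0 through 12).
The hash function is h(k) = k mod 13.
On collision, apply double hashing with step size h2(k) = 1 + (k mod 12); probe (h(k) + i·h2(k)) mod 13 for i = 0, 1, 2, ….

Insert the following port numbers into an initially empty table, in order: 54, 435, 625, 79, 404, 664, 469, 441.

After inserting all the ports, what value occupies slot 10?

404

Insert 54: h=2, slot 2 empty → index 2.
Insert 435: h=6, slot 6 empty → index 6.
Insert 625: h=1, slot 1 empty → index 1.
Insert 79: h=1, h2=8, slot 1 occupied → index 9.
Insert 404: h=1, h2=9, slot 1 occupied → index 10.
Insert 664: h=1, h2=5, slots 1,6 occupied → index 11.
Insert 469: h=1, h2=2, slot 1 occupied → index 3.
Insert 441: h=12, slot 12 empty → index 12.
Table: [∅, 625, 54, 469, ∅, ∅, 435, ∅, ∅, 79, 404, 664, 441]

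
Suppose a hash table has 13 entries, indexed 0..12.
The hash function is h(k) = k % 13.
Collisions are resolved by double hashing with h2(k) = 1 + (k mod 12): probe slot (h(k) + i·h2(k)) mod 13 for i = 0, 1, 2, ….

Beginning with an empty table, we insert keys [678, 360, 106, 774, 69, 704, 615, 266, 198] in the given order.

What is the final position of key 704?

11

678 hashes to 2; slot 2 is free => place at 2.
360 hashes to 9; slot 9 is free => place at 9.
106 hashes to 2, h2=11; 2 taken => place at 0.
774 hashes to 7; slot 7 is free => place at 7.
69 hashes to 4; slot 4 is free => place at 4.
704 hashes to 2, h2=9; 2 taken => place at 11.
615 hashes to 4, h2=4; 4 taken => place at 8.
266 hashes to 6; slot 6 is free => place at 6.
198 hashes to 3; slot 3 is free => place at 3.
Table: [106, ∅, 678, 198, 69, ∅, 266, 774, 615, 360, ∅, 704, ∅]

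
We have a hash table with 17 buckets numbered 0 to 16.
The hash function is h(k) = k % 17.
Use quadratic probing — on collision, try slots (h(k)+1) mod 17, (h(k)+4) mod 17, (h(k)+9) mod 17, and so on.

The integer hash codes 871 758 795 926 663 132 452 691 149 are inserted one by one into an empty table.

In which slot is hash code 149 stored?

5

871 hashes to 4; slot 4 is free => place at 4.
758 hashes to 10; slot 10 is free => place at 10.
795 hashes to 13; slot 13 is free => place at 13.
926 hashes to 8; slot 8 is free => place at 8.
663 hashes to 0; slot 0 is free => place at 0.
132 hashes to 13; 13 taken => place at 14.
452 hashes to 10; 10 taken => place at 11.
691 hashes to 11; 11 taken => place at 12.
149 hashes to 13; 13,14,0 taken => place at 5.
Table: [663, _, _, _, 871, 149, _, _, 926, _, 758, 452, 691, 795, 132, _, _]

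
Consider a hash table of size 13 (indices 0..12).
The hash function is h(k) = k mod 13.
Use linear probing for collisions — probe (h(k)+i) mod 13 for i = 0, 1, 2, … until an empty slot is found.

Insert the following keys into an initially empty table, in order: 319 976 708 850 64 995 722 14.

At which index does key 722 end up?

9

319: h=7 => slot 7
976: h=1 => slot 1
708: h=6 => slot 6
850: h=5 => slot 5
64: h=12 => slot 12
995: h=7, probe 7,8 => slot 8
722: h=7, probe 7,8,9 => slot 9
14: h=1, probe 1,2 => slot 2
Table: [., 976, 14, ., ., 850, 708, 319, 995, 722, ., ., 64]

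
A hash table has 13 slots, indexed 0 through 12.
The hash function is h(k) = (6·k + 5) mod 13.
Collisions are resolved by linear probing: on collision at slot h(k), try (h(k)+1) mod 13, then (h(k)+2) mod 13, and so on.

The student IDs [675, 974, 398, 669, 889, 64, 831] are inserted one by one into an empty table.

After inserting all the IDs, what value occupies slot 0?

675: h=12 => slot 12
974: h=12, probe 12,0 => slot 0
398: h=1 => slot 1
669: h=2 => slot 2
889: h=9 => slot 9
64: h=12, probe 12,0,1,2,3 => slot 3
831: h=12, probe 12,0,1,2,3,4 => slot 4
Table: [974, 398, 669, 64, 831, _, _, _, _, 889, _, _, 675]

974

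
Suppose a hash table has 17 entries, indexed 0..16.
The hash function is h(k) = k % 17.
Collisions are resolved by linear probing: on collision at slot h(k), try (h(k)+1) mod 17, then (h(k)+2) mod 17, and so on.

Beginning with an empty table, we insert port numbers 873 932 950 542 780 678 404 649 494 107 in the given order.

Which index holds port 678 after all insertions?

1

Insert 873: h=6, slot 6 empty -> index 6.
Insert 932: h=14, slot 14 empty -> index 14.
Insert 950: h=15, slot 15 empty -> index 15.
Insert 542: h=15, slot 15 occupied -> index 16.
Insert 780: h=15, slots 15,16 occupied -> index 0.
Insert 678: h=15, slots 15,16,0 occupied -> index 1.
Insert 404: h=13, slot 13 empty -> index 13.
Insert 649: h=3, slot 3 empty -> index 3.
Insert 494: h=1, slot 1 occupied -> index 2.
Insert 107: h=5, slot 5 empty -> index 5.
Table: [780, 678, 494, 649, -, 107, 873, -, -, -, -, -, -, 404, 932, 950, 542]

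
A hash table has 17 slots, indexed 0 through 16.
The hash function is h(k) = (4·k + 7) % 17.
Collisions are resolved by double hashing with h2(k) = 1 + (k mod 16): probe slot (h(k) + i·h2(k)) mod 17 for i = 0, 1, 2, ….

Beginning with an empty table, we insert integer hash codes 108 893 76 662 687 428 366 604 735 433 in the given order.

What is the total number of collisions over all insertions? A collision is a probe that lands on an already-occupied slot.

8

108 hashes to 14; slot 14 is free -> place at 14.
893 hashes to 9; slot 9 is free -> place at 9.
76 hashes to 5; slot 5 is free -> place at 5.
662 hashes to 3; slot 3 is free -> place at 3.
687 hashes to 1; slot 1 is free -> place at 1.
428 hashes to 2; slot 2 is free -> place at 2.
366 hashes to 9, h2=15; 9 taken -> place at 7.
604 hashes to 9, h2=13; 9,5,1,14 taken -> place at 10.
735 hashes to 6; slot 6 is free -> place at 6.
433 hashes to 5, h2=2; 5,7,9 taken -> place at 11.
Table: [-, 687, 428, 662, -, 76, 735, 366, -, 893, 604, 433, -, -, 108, -, -]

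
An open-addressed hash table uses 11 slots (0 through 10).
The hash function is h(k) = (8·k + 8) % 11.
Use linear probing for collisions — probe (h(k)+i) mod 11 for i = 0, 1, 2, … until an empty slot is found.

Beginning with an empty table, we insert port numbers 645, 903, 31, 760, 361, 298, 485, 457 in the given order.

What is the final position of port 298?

645 hashes to 9; slot 9 is free => place at 9.
903 hashes to 5; slot 5 is free => place at 5.
31 hashes to 3; slot 3 is free => place at 3.
760 hashes to 5; 5 taken => place at 6.
361 hashes to 3; 3 taken => place at 4.
298 hashes to 5; 5,6 taken => place at 7.
485 hashes to 5; 5,6,7 taken => place at 8.
457 hashes to 1; slot 1 is free => place at 1.
Table: [_, 457, _, 31, 361, 903, 760, 298, 485, 645, _]

7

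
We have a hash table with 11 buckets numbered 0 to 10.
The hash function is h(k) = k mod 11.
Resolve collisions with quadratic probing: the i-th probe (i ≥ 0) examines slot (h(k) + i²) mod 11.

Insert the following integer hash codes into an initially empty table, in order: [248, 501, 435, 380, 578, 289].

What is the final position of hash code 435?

248 hashes to 6; slot 6 is free => place at 6.
501 hashes to 6; 6 taken => place at 7.
435 hashes to 6; 6,7 taken => place at 10.
380 hashes to 6; 6,7,10 taken => place at 4.
578 hashes to 6; 6,7,10,4 taken => place at 0.
289 hashes to 3; slot 3 is free => place at 3.
Table: [578, -, -, 289, 380, -, 248, 501, -, -, 435]

10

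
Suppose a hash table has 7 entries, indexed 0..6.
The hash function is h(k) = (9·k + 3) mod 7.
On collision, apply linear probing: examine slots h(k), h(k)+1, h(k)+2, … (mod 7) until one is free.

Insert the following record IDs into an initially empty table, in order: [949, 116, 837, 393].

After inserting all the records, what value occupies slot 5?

116

949: h=4 -> slot 4
116: h=4, probe 4,5 -> slot 5
837: h=4, probe 4,5,6 -> slot 6
393: h=5, probe 5,6,0 -> slot 0
Table: [393, —, —, —, 949, 116, 837]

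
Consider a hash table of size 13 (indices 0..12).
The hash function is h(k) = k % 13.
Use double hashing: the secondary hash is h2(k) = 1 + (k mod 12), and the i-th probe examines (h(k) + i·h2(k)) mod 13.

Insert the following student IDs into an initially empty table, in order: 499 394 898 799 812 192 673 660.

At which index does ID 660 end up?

11

499 hashes to 5; slot 5 is free -> place at 5.
394 hashes to 4; slot 4 is free -> place at 4.
898 hashes to 1; slot 1 is free -> place at 1.
799 hashes to 6; slot 6 is free -> place at 6.
812 hashes to 6, h2=9; 6 taken -> place at 2.
192 hashes to 10; slot 10 is free -> place at 10.
673 hashes to 10, h2=2; 10 taken -> place at 12.
660 hashes to 10, h2=1; 10 taken -> place at 11.
Table: [., 898, 812, ., 394, 499, 799, ., ., ., 192, 660, 673]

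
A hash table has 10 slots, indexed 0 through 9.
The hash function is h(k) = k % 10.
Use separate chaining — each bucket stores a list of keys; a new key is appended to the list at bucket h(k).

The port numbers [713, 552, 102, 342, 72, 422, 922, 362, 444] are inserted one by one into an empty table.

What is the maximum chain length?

Insert 713: h=3, bucket 3 empty -> new chain.
Insert 552: h=2, bucket 2 empty -> new chain.
Insert 102: h=2, bucket 2 nonempty -> append to chain.
Insert 342: h=2, bucket 2 nonempty -> append to chain.
Insert 72: h=2, bucket 2 nonempty -> append to chain.
Insert 422: h=2, bucket 2 nonempty -> append to chain.
Insert 922: h=2, bucket 2 nonempty -> append to chain.
Insert 362: h=2, bucket 2 nonempty -> append to chain.
Insert 444: h=4, bucket 4 empty -> new chain.
Final buckets:
0: -
1: -
2: 552 -> 102 -> 342 -> 72 -> 422 -> 922 -> 362
3: 713
4: 444
5: -
6: -
7: -
8: -
9: -

7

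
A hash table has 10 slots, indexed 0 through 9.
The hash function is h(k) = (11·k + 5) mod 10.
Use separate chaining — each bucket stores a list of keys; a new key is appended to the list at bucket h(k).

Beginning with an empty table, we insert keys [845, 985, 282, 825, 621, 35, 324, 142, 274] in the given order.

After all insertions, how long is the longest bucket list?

Insert 845: h=0, bucket 0 empty → new chain.
Insert 985: h=0, bucket 0 nonempty → append to chain.
Insert 282: h=7, bucket 7 empty → new chain.
Insert 825: h=0, bucket 0 nonempty → append to chain.
Insert 621: h=6, bucket 6 empty → new chain.
Insert 35: h=0, bucket 0 nonempty → append to chain.
Insert 324: h=9, bucket 9 empty → new chain.
Insert 142: h=7, bucket 7 nonempty → append to chain.
Insert 274: h=9, bucket 9 nonempty → append to chain.
Final buckets:
0: 845 -> 985 -> 825 -> 35
1: ∅
2: ∅
3: ∅
4: ∅
5: ∅
6: 621
7: 282 -> 142
8: ∅
9: 324 -> 274

4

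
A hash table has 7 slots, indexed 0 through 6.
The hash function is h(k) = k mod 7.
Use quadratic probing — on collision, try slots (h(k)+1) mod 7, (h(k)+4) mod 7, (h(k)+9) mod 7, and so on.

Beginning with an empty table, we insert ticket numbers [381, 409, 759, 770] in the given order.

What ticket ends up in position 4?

409

381 hashes to 3; slot 3 is free → place at 3.
409 hashes to 3; 3 taken → place at 4.
759 hashes to 3; 3,4 taken → place at 0.
770 hashes to 0; 0 taken → place at 1.
Table: [759, 770, —, 381, 409, —, —]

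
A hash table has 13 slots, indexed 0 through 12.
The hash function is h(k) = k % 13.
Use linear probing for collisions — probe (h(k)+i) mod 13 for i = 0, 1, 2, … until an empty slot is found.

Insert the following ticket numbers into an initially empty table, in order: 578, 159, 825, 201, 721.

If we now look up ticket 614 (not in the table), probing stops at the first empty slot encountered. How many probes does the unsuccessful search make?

2

Insert 578: h=6, slot 6 empty → index 6.
Insert 159: h=3, slot 3 empty → index 3.
Insert 825: h=6, slot 6 occupied → index 7.
Insert 201: h=6, slots 6,7 occupied → index 8.
Insert 721: h=6, slots 6,7,8 occupied → index 9.
Table: [∅, ∅, ∅, 159, ∅, ∅, 578, 825, 201, 721, ∅, ∅, ∅]
Lookup 614: h=3, probe 3,4 → slot 4 empty, not found.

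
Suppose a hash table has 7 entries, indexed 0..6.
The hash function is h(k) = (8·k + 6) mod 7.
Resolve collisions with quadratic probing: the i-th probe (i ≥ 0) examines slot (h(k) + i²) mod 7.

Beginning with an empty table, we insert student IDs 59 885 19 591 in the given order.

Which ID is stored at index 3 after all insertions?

59: h=2 => slot 2
885: h=2, probe 2,3 => slot 3
19: h=4 => slot 4
591: h=2, probe 2,3,6 => slot 6
Table: [_, _, 59, 885, 19, _, 591]

885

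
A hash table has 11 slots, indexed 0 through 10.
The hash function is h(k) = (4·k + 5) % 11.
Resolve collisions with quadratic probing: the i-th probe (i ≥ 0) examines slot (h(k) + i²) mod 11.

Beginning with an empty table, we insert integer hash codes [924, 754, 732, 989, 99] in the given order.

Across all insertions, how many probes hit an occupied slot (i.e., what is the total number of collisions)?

2

924: h=5 -> slot 5
754: h=7 -> slot 7
732: h=7, probe 7,8 -> slot 8
989: h=1 -> slot 1
99: h=5, probe 5,6 -> slot 6
Table: [., 989, ., ., ., 924, 99, 754, 732, ., .]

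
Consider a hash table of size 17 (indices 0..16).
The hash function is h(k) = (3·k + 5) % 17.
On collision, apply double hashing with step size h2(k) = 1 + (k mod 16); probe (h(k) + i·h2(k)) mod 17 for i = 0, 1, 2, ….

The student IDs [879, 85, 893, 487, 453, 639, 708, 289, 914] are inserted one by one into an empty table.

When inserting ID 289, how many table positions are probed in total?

Insert 879: h=7, slot 7 empty => index 7.
Insert 85: h=5, slot 5 empty => index 5.
Insert 893: h=15, slot 15 empty => index 15.
Insert 487: h=4, slot 4 empty => index 4.
Insert 453: h=4, h2=6, slot 4 occupied => index 10.
Insert 639: h=1, slot 1 empty => index 1.
Insert 708: h=4, h2=5, slot 4 occupied => index 9.
Insert 289: h=5, h2=2, slots 5,7,9 occupied => index 11.
Insert 914: h=10, h2=3, slot 10 occupied => index 13.
Table: [., 639, ., ., 487, 85, ., 879, ., 708, 453, 289, ., 914, ., 893, .]

4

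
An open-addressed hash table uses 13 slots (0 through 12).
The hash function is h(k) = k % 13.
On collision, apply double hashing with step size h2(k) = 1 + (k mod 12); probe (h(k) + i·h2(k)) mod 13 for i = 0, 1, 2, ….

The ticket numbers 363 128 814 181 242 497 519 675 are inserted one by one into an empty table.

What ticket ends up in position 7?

Insert 363: h=12, slot 12 empty => index 12.
Insert 128: h=11, slot 11 empty => index 11.
Insert 814: h=8, slot 8 empty => index 8.
Insert 181: h=12, h2=2, slot 12 occupied => index 1.
Insert 242: h=8, h2=3, slots 8,11,1 occupied => index 4.
Insert 497: h=3, slot 3 empty => index 3.
Insert 519: h=12, h2=4, slots 12,3 occupied => index 7.
Insert 675: h=12, h2=4, slots 12,3,7,11 occupied => index 2.
Table: [-, 181, 675, 497, 242, -, -, 519, 814, -, -, 128, 363]

519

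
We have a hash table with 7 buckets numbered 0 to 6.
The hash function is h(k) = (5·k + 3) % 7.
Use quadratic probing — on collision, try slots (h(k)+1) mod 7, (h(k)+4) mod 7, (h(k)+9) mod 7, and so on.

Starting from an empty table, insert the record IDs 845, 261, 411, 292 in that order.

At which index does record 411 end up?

845 hashes to 0; slot 0 is free → place at 0.
261 hashes to 6; slot 6 is free → place at 6.
411 hashes to 0; 0 taken → place at 1.
292 hashes to 0; 0,1 taken → place at 4.
Table: [845, 411, ∅, ∅, 292, ∅, 261]

1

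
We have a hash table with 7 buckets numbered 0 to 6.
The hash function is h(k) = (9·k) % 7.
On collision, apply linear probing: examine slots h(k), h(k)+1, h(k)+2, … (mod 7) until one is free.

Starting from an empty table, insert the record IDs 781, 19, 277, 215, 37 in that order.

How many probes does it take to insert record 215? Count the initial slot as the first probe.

2

781: h=1 => slot 1
19: h=3 => slot 3
277: h=1, probe 1,2 => slot 2
215: h=3, probe 3,4 => slot 4
37: h=4, probe 4,5 => slot 5
Table: [., 781, 277, 19, 215, 37, .]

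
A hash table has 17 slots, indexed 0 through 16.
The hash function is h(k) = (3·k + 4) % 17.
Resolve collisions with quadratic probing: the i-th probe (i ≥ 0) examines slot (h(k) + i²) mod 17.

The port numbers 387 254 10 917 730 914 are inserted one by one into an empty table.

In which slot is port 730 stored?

387 hashes to 9; slot 9 is free => place at 9.
254 hashes to 1; slot 1 is free => place at 1.
10 hashes to 0; slot 0 is free => place at 0.
917 hashes to 1; 1 taken => place at 2.
730 hashes to 1; 1,2 taken => place at 5.
914 hashes to 9; 9 taken => place at 10.
Table: [10, 254, 917, ∅, ∅, 730, ∅, ∅, ∅, 387, 914, ∅, ∅, ∅, ∅, ∅, ∅]

5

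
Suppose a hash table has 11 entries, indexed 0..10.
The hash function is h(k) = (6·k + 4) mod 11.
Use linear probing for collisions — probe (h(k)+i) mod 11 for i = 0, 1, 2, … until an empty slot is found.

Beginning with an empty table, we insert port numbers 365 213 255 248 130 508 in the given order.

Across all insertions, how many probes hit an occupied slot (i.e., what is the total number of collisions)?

7

Insert 365: h=5, slot 5 empty → index 5.
Insert 213: h=6, slot 6 empty → index 6.
Insert 255: h=5, slots 5,6 occupied → index 7.
Insert 248: h=7, slot 7 occupied → index 8.
Insert 130: h=3, slot 3 empty → index 3.
Insert 508: h=5, slots 5,6,7,8 occupied → index 9.
Table: [∅, ∅, ∅, 130, ∅, 365, 213, 255, 248, 508, ∅]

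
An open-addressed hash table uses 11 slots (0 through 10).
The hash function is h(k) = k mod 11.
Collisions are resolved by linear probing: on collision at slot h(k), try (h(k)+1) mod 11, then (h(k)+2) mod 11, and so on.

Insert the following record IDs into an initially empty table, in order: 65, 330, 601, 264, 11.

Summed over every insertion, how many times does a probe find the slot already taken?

3

Insert 65: h=10, slot 10 empty → index 10.
Insert 330: h=0, slot 0 empty → index 0.
Insert 601: h=7, slot 7 empty → index 7.
Insert 264: h=0, slot 0 occupied → index 1.
Insert 11: h=0, slots 0,1 occupied → index 2.
Table: [330, 264, 11, -, -, -, -, 601, -, -, 65]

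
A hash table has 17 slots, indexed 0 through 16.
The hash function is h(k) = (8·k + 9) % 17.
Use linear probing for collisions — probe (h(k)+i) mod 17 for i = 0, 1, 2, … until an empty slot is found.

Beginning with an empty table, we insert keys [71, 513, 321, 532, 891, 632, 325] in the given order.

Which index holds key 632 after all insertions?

1

71 hashes to 16; slot 16 is free -> place at 16.
513 hashes to 16; 16 taken -> place at 0.
321 hashes to 10; slot 10 is free -> place at 10.
532 hashes to 15; slot 15 is free -> place at 15.
891 hashes to 14; slot 14 is free -> place at 14.
632 hashes to 16; 16,0 taken -> place at 1.
325 hashes to 8; slot 8 is free -> place at 8.
Table: [513, 632, ., ., ., ., ., ., 325, ., 321, ., ., ., 891, 532, 71]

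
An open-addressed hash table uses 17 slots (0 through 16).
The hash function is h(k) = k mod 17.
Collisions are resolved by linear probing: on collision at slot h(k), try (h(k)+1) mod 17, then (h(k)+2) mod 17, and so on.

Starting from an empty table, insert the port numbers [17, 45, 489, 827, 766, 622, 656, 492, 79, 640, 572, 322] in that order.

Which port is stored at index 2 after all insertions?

17 hashes to 0; slot 0 is free -> place at 0.
45 hashes to 11; slot 11 is free -> place at 11.
489 hashes to 13; slot 13 is free -> place at 13.
827 hashes to 11; 11 taken -> place at 12.
766 hashes to 1; slot 1 is free -> place at 1.
622 hashes to 10; slot 10 is free -> place at 10.
656 hashes to 10; 10,11,12,13 taken -> place at 14.
492 hashes to 16; slot 16 is free -> place at 16.
79 hashes to 11; 11,12,13,14 taken -> place at 15.
640 hashes to 11; 11,12,13,14,15,16,0,1 taken -> place at 2.
572 hashes to 11; 11,12,13,14,15,16,0,1,2 taken -> place at 3.
322 hashes to 16; 16,0,1,2,3 taken -> place at 4.
Table: [17, 766, 640, 572, 322, ∅, ∅, ∅, ∅, ∅, 622, 45, 827, 489, 656, 79, 492]

640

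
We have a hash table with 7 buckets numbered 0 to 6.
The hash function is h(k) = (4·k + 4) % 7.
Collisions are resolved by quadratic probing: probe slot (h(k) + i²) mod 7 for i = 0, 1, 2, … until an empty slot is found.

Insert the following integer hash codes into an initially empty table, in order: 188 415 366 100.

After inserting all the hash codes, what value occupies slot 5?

415

Insert 188: h=0, slot 0 empty => index 0.
Insert 415: h=5, slot 5 empty => index 5.
Insert 366: h=5, slot 5 occupied => index 6.
Insert 100: h=5, slots 5,6 occupied => index 2.
Table: [188, ., 100, ., ., 415, 366]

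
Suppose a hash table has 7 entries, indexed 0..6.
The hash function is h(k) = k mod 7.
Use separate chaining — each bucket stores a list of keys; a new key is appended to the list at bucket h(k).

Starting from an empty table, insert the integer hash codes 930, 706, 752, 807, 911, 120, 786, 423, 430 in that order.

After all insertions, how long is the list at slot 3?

930 -> bucket 6
706 -> bucket 6 (collision)
752 -> bucket 3
807 -> bucket 2
911 -> bucket 1
120 -> bucket 1 (collision)
786 -> bucket 2 (collision)
423 -> bucket 3 (collision)
430 -> bucket 3 (collision)
Final buckets:
0: -
1: 911 -> 120
2: 807 -> 786
3: 752 -> 423 -> 430
4: -
5: -
6: 930 -> 706

3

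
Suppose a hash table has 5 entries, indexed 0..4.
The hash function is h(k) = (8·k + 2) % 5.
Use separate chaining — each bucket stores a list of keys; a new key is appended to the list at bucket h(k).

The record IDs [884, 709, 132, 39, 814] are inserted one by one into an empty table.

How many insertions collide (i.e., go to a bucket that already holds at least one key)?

3

Insert 884: h=4, bucket 4 empty -> new chain.
Insert 709: h=4, bucket 4 nonempty -> append to chain.
Insert 132: h=3, bucket 3 empty -> new chain.
Insert 39: h=4, bucket 4 nonempty -> append to chain.
Insert 814: h=4, bucket 4 nonempty -> append to chain.
Final buckets:
0: -
1: -
2: -
3: 132
4: 884 -> 709 -> 39 -> 814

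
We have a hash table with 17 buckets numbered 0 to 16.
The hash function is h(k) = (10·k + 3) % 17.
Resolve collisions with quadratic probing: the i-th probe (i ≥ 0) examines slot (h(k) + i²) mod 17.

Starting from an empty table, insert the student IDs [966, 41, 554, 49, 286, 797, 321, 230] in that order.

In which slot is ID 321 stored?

Insert 966: h=7, slot 7 empty → index 7.
Insert 41: h=5, slot 5 empty → index 5.
Insert 554: h=1, slot 1 empty → index 1.
Insert 49: h=0, slot 0 empty → index 0.
Insert 286: h=7, slot 7 occupied → index 8.
Insert 797: h=0, slots 0,1 occupied → index 4.
Insert 321: h=0, slots 0,1,4 occupied → index 9.
Insert 230: h=8, slots 8,9 occupied → index 12.
Table: [49, 554, ., ., 797, 41, ., 966, 286, 321, ., ., 230, ., ., ., .]

9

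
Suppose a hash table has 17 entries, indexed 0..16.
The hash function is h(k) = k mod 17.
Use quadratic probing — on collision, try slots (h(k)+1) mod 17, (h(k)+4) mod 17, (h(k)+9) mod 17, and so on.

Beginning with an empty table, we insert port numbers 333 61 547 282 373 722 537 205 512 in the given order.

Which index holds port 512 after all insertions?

333 hashes to 10; slot 10 is free → place at 10.
61 hashes to 10; 10 taken → place at 11.
547 hashes to 3; slot 3 is free → place at 3.
282 hashes to 10; 10,11 taken → place at 14.
373 hashes to 16; slot 16 is free → place at 16.
722 hashes to 8; slot 8 is free → place at 8.
537 hashes to 10; 10,11,14 taken → place at 2.
205 hashes to 1; slot 1 is free → place at 1.
512 hashes to 2; 2,3 taken → place at 6.
Table: [∅, 205, 537, 547, ∅, ∅, 512, ∅, 722, ∅, 333, 61, ∅, ∅, 282, ∅, 373]

6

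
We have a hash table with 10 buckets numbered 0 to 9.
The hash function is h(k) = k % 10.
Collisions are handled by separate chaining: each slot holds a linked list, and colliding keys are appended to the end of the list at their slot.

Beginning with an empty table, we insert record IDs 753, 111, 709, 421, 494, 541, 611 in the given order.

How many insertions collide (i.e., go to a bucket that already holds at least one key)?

Insert 753: h=3, bucket 3 empty -> new chain.
Insert 111: h=1, bucket 1 empty -> new chain.
Insert 709: h=9, bucket 9 empty -> new chain.
Insert 421: h=1, bucket 1 nonempty -> append to chain.
Insert 494: h=4, bucket 4 empty -> new chain.
Insert 541: h=1, bucket 1 nonempty -> append to chain.
Insert 611: h=1, bucket 1 nonempty -> append to chain.
Final buckets:
0: -
1: 111 -> 421 -> 541 -> 611
2: -
3: 753
4: 494
5: -
6: -
7: -
8: -
9: 709

3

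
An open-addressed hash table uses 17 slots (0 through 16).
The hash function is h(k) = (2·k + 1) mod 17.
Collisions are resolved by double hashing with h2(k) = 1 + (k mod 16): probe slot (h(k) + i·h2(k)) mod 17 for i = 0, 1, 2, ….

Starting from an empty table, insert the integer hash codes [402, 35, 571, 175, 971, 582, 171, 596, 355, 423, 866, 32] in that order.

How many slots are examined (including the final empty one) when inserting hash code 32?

4

402 hashes to 6; slot 6 is free => place at 6.
35 hashes to 3; slot 3 is free => place at 3.
571 hashes to 4; slot 4 is free => place at 4.
175 hashes to 11; slot 11 is free => place at 11.
971 hashes to 5; slot 5 is free => place at 5.
582 hashes to 9; slot 9 is free => place at 9.
171 hashes to 3, h2=12; 3 taken => place at 15.
596 hashes to 3, h2=5; 3 taken => place at 8.
355 hashes to 14; slot 14 is free => place at 14.
423 hashes to 14, h2=8; 14,5 taken => place at 13.
866 hashes to 16; slot 16 is free => place at 16.
32 hashes to 14, h2=1; 14,15,16 taken => place at 0.
Table: [32, —, —, 35, 571, 971, 402, —, 596, 582, —, 175, —, 423, 355, 171, 866]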